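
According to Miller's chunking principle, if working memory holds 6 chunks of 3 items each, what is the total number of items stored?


Total items = chunks * items_per_chunk
= 6 * 3
= 18


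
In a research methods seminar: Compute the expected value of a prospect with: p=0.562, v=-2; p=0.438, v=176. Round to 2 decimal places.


EU = sum(p_i * v_i)
0.562 * -2 = -1.124
0.438 * 176 = 77.088
EU = -1.124 + 77.088
= 75.96


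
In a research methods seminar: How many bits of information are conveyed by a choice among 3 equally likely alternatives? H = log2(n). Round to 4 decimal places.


H = log2(n)
H = log2(3)
= 1.5850


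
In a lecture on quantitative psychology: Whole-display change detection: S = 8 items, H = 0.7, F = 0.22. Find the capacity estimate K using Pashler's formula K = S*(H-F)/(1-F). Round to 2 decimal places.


K = S * (H - F) / (1 - F)
H - F = 0.48
1 - F = 0.78
K = 8 * 0.48 / 0.78
= 4.92


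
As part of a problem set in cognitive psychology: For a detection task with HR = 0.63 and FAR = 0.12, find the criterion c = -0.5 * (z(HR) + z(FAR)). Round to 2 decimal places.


c = -0.5 * (z(HR) + z(FAR))
z(0.63) = 0.3319
z(0.12) = -1.175
c = -0.5 * (0.3319 + -1.175)
= -0.5 * -0.8431
= 0.42


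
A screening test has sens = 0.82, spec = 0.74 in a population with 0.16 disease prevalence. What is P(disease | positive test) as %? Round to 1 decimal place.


PPV = (sens * prev) / (sens * prev + (1-spec) * (1-prev))
Numerator = 0.82 * 0.16 = 0.1312
P(positive and no disease) = (1 - spec) * (1 - prev) = (1 - 0.74) * (1 - 0.16) = 0.2184
Denominator = 0.1312 + 0.2184 = 0.3496
PPV = 0.1312 / 0.3496 = 0.375286
As percentage = 37.5


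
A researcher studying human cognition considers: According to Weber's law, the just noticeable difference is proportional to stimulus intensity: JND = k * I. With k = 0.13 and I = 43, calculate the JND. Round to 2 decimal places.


JND = k * I
JND = 0.13 * 43
= 5.59


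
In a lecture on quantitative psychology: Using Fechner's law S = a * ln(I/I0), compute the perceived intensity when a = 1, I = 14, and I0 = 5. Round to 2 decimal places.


S = 1 * ln(14/5)
I/I0 = 2.8
ln(2.8) = 1.0296
S = 1 * 1.0296
= 1.03


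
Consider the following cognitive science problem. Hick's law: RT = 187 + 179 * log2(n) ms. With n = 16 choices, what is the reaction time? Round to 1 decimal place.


RT = 187 + 179 * log2(16)
log2(16) = 4.0
RT = 187 + 179 * 4.0
= 187 + 716.0
= 903.0 ms


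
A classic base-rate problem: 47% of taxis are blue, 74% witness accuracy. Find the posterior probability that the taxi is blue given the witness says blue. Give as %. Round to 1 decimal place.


P(blue | says blue) = P(says blue | blue)*P(blue) / [P(says blue | blue)*P(blue) + P(says blue | not blue)*P(not blue)]
Numerator = 0.74 * 0.47 = 0.3478
False identification = 0.26 * 0.53 = 0.1378
P = 0.3478 / (0.3478 + 0.1378)
= 0.3478 / 0.4856
As percentage = 71.6


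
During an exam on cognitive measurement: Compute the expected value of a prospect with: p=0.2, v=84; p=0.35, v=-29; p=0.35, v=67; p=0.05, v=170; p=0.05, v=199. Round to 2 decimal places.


EU = sum(p_i * v_i)
0.2 * 84 = 16.8
0.35 * -29 = -10.15
0.35 * 67 = 23.45
0.05 * 170 = 8.5
0.05 * 199 = 9.95
EU = 16.8 + -10.15 + 23.45 + 8.5 + 9.95
= 48.55


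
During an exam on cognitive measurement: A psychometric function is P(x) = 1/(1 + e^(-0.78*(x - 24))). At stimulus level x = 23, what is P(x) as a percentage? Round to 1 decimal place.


P(x) = 1/(1 + e^(-0.78*(23 - 24)))
Exponent = -0.78 * -1 = 0.78
e^(0.78) = 2.181472
P = 1/(1 + 2.181472) = 0.31432
Percentage = 31.4


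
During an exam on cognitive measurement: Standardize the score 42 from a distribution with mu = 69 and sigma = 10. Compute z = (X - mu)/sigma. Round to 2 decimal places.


z = (X - mu) / sigma
= (42 - 69) / 10
= -27 / 10
= -2.70


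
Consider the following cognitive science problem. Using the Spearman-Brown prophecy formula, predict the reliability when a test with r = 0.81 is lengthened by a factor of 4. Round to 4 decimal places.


r_new = n*r / (1 + (n-1)*r)
Numerator = 4 * 0.81 = 3.24
Denominator = 1 + 3 * 0.81 = 3.43
r_new = 3.24 / 3.43
= 0.9446


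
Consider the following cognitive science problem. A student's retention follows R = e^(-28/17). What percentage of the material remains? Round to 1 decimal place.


R = e^(-t/S)
-t/S = -28/17 = -1.647059
R = e^(-1.647059) = 0.192616
Percentage = 0.192616 * 100
= 19.3


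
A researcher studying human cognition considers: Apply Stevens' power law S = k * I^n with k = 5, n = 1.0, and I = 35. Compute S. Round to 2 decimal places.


S = 5 * 35^1.0
35^1.0 = 35.0
S = 5 * 35.0
= 175.00


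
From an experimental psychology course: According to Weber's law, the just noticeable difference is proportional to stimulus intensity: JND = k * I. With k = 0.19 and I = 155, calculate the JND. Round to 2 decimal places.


JND = k * I
JND = 0.19 * 155
= 29.45


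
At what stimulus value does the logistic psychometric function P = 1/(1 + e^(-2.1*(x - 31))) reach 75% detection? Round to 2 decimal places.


At P = 0.75: 0.75 = 1/(1 + e^(-k*(x-x0)))
Solving: e^(-k*(x-x0)) = 1/3
x = x0 + ln(3)/k
ln(3) = 1.0986
x = 31 + 1.0986/2.1
= 31 + 0.5231
= 31.52


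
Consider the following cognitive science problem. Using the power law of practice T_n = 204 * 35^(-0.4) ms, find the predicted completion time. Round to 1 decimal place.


T_n = 204 * 35^(-0.4)
35^(-0.4) = 0.241197
T_n = 204 * 0.241197
= 49.2 ms


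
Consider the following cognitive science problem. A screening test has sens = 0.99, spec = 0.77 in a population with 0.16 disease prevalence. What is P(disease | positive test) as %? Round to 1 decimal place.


PPV = (sens * prev) / (sens * prev + (1-spec) * (1-prev))
Numerator = 0.99 * 0.16 = 0.1584
P(positive and no disease) = (1 - spec) * (1 - prev) = (1 - 0.77) * (1 - 0.16) = 0.1932
Denominator = 0.1584 + 0.1932 = 0.3516
PPV = 0.1584 / 0.3516 = 0.450512
As percentage = 45.1


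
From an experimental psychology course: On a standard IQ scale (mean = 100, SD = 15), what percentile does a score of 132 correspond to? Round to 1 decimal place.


z = (IQ - mean) / SD
z = (132 - 100) / 15 = 2.1333
Percentile = Phi(2.1333) * 100
Phi(2.1333) = 0.98355
= 98.4


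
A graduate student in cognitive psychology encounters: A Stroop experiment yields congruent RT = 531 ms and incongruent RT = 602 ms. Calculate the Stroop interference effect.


Stroop effect = RT(incongruent) - RT(congruent)
= 602 - 531
= 71 ms


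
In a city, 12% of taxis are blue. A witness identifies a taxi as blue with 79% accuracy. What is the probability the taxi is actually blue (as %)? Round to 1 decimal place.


P(blue | says blue) = P(says blue | blue)*P(blue) / [P(says blue | blue)*P(blue) + P(says blue | not blue)*P(not blue)]
Numerator = 0.79 * 0.12 = 0.0948
False identification = 0.21 * 0.88 = 0.1848
P = 0.0948 / (0.0948 + 0.1848)
= 0.0948 / 0.2796
As percentage = 33.9


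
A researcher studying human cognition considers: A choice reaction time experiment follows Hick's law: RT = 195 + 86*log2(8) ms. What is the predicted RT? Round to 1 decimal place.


RT = 195 + 86 * log2(8)
log2(8) = 3.0
RT = 195 + 86 * 3.0
= 195 + 258.0
= 453.0 ms


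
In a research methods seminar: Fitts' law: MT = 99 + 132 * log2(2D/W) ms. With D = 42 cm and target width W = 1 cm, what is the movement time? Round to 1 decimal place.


MT = 99 + 132 * log2(2*42/1)
2D/W = 84.0
log2(84.0) = 6.3923
MT = 99 + 132 * 6.3923
= 942.8 ms


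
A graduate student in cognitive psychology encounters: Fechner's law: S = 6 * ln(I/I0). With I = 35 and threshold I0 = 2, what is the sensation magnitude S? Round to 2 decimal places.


S = 6 * ln(35/2)
I/I0 = 17.5
ln(17.5) = 2.8622
S = 6 * 2.8622
= 17.17


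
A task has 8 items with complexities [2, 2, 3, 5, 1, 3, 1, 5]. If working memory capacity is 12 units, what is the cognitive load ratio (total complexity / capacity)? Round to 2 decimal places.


Total complexity = 2 + 2 + 3 + 5 + 1 + 3 + 1 + 5 = 22
Load = total / capacity = 22 / 12
= 1.83


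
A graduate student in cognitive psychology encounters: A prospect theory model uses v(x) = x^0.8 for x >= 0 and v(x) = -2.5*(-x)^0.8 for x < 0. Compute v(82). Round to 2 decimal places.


Since x = 82 >= 0, use v(x) = x^0.8
82^0.8 = 33.9665
v(82) = 33.97


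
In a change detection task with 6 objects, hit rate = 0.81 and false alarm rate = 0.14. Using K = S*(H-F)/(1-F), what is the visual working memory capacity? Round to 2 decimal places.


K = S * (H - F) / (1 - F)
H - F = 0.67
1 - F = 0.86
K = 6 * 0.67 / 0.86
= 4.67


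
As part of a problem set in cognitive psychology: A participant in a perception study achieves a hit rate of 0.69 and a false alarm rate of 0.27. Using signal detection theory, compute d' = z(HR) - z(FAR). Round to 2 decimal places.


d' = z(HR) - z(FAR)
z(0.69) = 0.4959
z(0.27) = -0.6128
d' = 0.4959 - -0.6128
= 1.11


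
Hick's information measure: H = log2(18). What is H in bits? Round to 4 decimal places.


H = log2(n)
H = log2(18)
= 4.1699


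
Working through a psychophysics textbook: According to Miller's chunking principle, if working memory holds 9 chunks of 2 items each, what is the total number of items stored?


Total items = chunks * items_per_chunk
= 9 * 2
= 18


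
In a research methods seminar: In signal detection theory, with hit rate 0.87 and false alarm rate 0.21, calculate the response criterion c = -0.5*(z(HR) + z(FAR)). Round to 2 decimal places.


c = -0.5 * (z(HR) + z(FAR))
z(0.87) = 1.1264
z(0.21) = -0.8064
c = -0.5 * (1.1264 + -0.8064)
= -0.5 * 0.32
= -0.16


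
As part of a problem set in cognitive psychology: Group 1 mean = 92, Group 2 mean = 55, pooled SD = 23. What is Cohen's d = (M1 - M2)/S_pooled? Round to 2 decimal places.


Cohen's d = (M1 - M2) / S_pooled
= (92 - 55) / 23
= 37 / 23
= 1.61


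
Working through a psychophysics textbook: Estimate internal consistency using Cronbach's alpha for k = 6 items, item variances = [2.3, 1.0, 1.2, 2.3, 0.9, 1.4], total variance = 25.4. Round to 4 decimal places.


alpha = (k/(k-1)) * (1 - sum(s_i^2)/s_total^2)
sum(item variances) = 9.1
k/(k-1) = 6/5 = 1.2
1 - 9.1/25.4 = 1 - 0.358268 = 0.641732
alpha = 1.2 * 0.641732
= 0.7701


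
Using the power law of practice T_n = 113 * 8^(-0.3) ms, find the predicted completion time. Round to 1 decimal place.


T_n = 113 * 8^(-0.3)
8^(-0.3) = 0.535887
T_n = 113 * 0.535887
= 60.6 ms


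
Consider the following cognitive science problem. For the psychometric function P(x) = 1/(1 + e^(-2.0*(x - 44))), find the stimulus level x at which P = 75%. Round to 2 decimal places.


At P = 0.75: 0.75 = 1/(1 + e^(-k*(x-x0)))
Solving: e^(-k*(x-x0)) = 1/3
x = x0 + ln(3)/k
ln(3) = 1.0986
x = 44 + 1.0986/2.0
= 44 + 0.5493
= 44.55


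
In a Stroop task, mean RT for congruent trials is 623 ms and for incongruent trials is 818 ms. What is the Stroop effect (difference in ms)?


Stroop effect = RT(incongruent) - RT(congruent)
= 818 - 623
= 195 ms


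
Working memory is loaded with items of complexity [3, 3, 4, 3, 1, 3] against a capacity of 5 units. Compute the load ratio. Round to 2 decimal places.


Total complexity = 3 + 3 + 4 + 3 + 1 + 3 = 17
Load = total / capacity = 17 / 5
= 3.40


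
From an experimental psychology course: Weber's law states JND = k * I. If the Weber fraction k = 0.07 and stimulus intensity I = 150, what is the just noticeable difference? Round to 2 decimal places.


JND = k * I
JND = 0.07 * 150
= 10.50


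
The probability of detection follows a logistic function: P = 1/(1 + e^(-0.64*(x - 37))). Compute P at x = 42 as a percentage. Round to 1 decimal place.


P(x) = 1/(1 + e^(-0.64*(42 - 37)))
Exponent = -0.64 * 5 = -3.2
e^(-3.2) = 0.040762
P = 1/(1 + 0.040762) = 0.960834
Percentage = 96.1


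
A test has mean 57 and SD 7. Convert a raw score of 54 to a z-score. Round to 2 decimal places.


z = (X - mu) / sigma
= (54 - 57) / 7
= -3 / 7
= -0.43


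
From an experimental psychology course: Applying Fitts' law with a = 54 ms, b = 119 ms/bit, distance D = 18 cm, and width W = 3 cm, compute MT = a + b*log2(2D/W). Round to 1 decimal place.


MT = 54 + 119 * log2(2*18/3)
2D/W = 12.0
log2(12.0) = 3.585
MT = 54 + 119 * 3.585
= 480.6 ms


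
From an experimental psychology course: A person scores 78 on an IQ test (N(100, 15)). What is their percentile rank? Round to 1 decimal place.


z = (IQ - mean) / SD
z = (78 - 100) / 15 = -1.4667
Percentile = Phi(-1.4667) * 100
Phi(-1.4667) = 0.071229
= 7.1


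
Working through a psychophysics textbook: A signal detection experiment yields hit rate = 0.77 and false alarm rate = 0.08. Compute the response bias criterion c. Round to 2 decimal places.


c = -0.5 * (z(HR) + z(FAR))
z(0.77) = 0.7388
z(0.08) = -1.4051
c = -0.5 * (0.7388 + -1.4051)
= -0.5 * -0.6663
= 0.33


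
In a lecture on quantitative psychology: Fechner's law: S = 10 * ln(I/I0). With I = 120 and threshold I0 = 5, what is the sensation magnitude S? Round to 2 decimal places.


S = 10 * ln(120/5)
I/I0 = 24.0
ln(24.0) = 3.1781
S = 10 * 3.1781
= 31.78


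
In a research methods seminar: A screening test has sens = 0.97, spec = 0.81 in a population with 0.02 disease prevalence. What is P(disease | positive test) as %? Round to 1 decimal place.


PPV = (sens * prev) / (sens * prev + (1-spec) * (1-prev))
Numerator = 0.97 * 0.02 = 0.0194
P(positive and no disease) = (1 - spec) * (1 - prev) = (1 - 0.81) * (1 - 0.02) = 0.1862
Denominator = 0.0194 + 0.1862 = 0.2056
PPV = 0.0194 / 0.2056 = 0.094358
As percentage = 9.4


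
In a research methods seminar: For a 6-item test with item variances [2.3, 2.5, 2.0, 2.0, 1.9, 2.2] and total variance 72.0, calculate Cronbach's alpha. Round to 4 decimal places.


alpha = (k/(k-1)) * (1 - sum(s_i^2)/s_total^2)
sum(item variances) = 12.9
k/(k-1) = 6/5 = 1.2
1 - 12.9/72.0 = 1 - 0.179167 = 0.820833
alpha = 1.2 * 0.820833
= 0.9850


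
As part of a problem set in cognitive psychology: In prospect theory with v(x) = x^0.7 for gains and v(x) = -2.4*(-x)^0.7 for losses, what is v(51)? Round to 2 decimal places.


Since x = 51 >= 0, use v(x) = x^0.7
51^0.7 = 15.6783
v(51) = 15.68


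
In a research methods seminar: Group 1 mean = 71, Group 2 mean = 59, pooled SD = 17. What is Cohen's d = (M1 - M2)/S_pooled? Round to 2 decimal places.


Cohen's d = (M1 - M2) / S_pooled
= (71 - 59) / 17
= 12 / 17
= 0.71


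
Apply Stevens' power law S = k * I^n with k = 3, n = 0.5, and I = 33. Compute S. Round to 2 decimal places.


S = 3 * 33^0.5
33^0.5 = 5.7446
S = 3 * 5.7446
= 17.23


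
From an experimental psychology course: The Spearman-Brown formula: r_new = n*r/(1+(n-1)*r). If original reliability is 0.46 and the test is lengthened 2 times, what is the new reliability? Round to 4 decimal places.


r_new = n*r / (1 + (n-1)*r)
Numerator = 2 * 0.46 = 0.92
Denominator = 1 + 1 * 0.46 = 1.46
r_new = 0.92 / 1.46
= 0.6301


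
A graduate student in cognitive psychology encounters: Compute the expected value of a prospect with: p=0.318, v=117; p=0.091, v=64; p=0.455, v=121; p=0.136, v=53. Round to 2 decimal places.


EU = sum(p_i * v_i)
0.318 * 117 = 37.206
0.091 * 64 = 5.824
0.455 * 121 = 55.055
0.136 * 53 = 7.208
EU = 37.206 + 5.824 + 55.055 + 7.208
= 105.29


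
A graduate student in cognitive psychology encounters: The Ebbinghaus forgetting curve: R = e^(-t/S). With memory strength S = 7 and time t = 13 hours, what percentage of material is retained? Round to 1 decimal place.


R = e^(-t/S)
-t/S = -13/7 = -1.857143
R = e^(-1.857143) = 0.156118
Percentage = 0.156118 * 100
= 15.6


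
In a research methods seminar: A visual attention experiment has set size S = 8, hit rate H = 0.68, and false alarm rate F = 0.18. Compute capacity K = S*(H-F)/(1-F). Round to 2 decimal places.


K = S * (H - F) / (1 - F)
H - F = 0.5
1 - F = 0.82
K = 8 * 0.5 / 0.82
= 4.88


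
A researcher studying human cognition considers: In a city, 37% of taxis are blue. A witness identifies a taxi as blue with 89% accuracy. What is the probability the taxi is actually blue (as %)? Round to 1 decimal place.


P(blue | says blue) = P(says blue | blue)*P(blue) / [P(says blue | blue)*P(blue) + P(says blue | not blue)*P(not blue)]
Numerator = 0.89 * 0.37 = 0.3293
False identification = 0.11 * 0.63 = 0.0693
P = 0.3293 / (0.3293 + 0.0693)
= 0.3293 / 0.3986
As percentage = 82.6


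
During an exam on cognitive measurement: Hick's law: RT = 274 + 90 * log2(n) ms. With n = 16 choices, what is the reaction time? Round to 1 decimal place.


RT = 274 + 90 * log2(16)
log2(16) = 4.0
RT = 274 + 90 * 4.0
= 274 + 360.0
= 634.0 ms


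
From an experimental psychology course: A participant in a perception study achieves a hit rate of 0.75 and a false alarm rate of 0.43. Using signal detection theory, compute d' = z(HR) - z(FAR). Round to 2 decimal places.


d' = z(HR) - z(FAR)
z(0.75) = 0.6745
z(0.43) = -0.1764
d' = 0.6745 - -0.1764
= 0.85


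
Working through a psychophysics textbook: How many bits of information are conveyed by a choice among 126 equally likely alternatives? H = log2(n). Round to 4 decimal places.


H = log2(n)
H = log2(126)
= 6.9773


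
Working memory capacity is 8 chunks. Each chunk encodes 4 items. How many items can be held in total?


Total items = chunks * items_per_chunk
= 8 * 4
= 32


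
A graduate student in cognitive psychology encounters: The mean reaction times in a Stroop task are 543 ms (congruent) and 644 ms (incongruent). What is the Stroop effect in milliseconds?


Stroop effect = RT(incongruent) - RT(congruent)
= 644 - 543
= 101 ms


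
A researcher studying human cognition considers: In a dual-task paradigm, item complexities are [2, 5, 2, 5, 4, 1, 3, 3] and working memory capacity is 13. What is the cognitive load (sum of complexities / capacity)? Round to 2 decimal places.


Total complexity = 2 + 5 + 2 + 5 + 4 + 1 + 3 + 3 = 25
Load = total / capacity = 25 / 13
= 1.92


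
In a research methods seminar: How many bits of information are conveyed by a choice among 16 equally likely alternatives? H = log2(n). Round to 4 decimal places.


H = log2(n)
H = log2(16)
= 4.0000


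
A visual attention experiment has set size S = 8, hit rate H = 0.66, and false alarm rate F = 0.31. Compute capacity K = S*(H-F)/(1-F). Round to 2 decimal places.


K = S * (H - F) / (1 - F)
H - F = 0.35
1 - F = 0.69
K = 8 * 0.35 / 0.69
= 4.06


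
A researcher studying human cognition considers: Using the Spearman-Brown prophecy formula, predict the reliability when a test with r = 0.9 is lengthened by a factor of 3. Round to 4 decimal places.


r_new = n*r / (1 + (n-1)*r)
Numerator = 3 * 0.9 = 2.7
Denominator = 1 + 2 * 0.9 = 2.8
r_new = 2.7 / 2.8
= 0.9643


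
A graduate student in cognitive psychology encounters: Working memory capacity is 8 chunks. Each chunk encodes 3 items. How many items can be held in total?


Total items = chunks * items_per_chunk
= 8 * 3
= 24


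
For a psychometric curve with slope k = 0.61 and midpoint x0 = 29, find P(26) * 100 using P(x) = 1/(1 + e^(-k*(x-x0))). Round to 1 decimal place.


P(x) = 1/(1 + e^(-0.61*(26 - 29)))
Exponent = -0.61 * -3 = 1.83
e^(1.83) = 6.233887
P = 1/(1 + 6.233887) = 0.138238
Percentage = 13.8


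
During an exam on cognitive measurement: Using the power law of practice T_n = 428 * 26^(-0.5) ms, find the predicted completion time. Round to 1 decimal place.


T_n = 428 * 26^(-0.5)
26^(-0.5) = 0.196116
T_n = 428 * 0.196116
= 83.9 ms


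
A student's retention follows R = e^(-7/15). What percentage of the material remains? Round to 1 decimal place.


R = e^(-t/S)
-t/S = -7/15 = -0.466667
R = e^(-0.466667) = 0.627089
Percentage = 0.627089 * 100
= 62.7


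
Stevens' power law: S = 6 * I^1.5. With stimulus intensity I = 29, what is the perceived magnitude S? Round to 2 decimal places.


S = 6 * 29^1.5
29^1.5 = 156.1698
S = 6 * 156.1698
= 937.02


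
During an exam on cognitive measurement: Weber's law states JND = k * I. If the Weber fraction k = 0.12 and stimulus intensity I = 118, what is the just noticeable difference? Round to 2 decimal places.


JND = k * I
JND = 0.12 * 118
= 14.16


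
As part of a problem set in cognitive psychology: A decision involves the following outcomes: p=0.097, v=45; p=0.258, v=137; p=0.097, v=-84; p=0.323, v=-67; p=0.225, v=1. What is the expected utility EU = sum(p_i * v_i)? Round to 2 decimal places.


EU = sum(p_i * v_i)
0.097 * 45 = 4.365
0.258 * 137 = 35.346
0.097 * -84 = -8.148
0.323 * -67 = -21.641
0.225 * 1 = 0.225
EU = 4.365 + 35.346 + -8.148 + -21.641 + 0.225
= 10.15


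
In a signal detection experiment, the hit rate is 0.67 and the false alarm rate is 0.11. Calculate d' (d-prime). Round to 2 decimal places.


d' = z(HR) - z(FAR)
z(0.67) = 0.4399
z(0.11) = -1.2265
d' = 0.4399 - -1.2265
= 1.67


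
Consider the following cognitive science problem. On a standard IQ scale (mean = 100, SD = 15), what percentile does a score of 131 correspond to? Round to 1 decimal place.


z = (IQ - mean) / SD
z = (131 - 100) / 15 = 2.0667
Percentile = Phi(2.0667) * 100
Phi(2.0667) = 0.980619
= 98.1


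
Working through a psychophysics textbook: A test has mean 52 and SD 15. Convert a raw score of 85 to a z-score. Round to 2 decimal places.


z = (X - mu) / sigma
= (85 - 52) / 15
= 33 / 15
= 2.20


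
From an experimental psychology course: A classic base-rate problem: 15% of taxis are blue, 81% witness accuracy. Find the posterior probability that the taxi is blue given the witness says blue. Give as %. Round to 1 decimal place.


P(blue | says blue) = P(says blue | blue)*P(blue) / [P(says blue | blue)*P(blue) + P(says blue | not blue)*P(not blue)]
Numerator = 0.81 * 0.15 = 0.1215
False identification = 0.19 * 0.85 = 0.1615
P = 0.1215 / (0.1215 + 0.1615)
= 0.1215 / 0.283
As percentage = 42.9


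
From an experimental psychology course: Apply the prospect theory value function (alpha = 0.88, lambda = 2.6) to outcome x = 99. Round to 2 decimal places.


Since x = 99 >= 0, use v(x) = x^0.88
99^0.88 = 57.0373
v(99) = 57.04


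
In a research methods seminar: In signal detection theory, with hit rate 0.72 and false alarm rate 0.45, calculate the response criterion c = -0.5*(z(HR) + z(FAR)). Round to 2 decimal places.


c = -0.5 * (z(HR) + z(FAR))
z(0.72) = 0.5828
z(0.45) = -0.1257
c = -0.5 * (0.5828 + -0.1257)
= -0.5 * 0.4571
= -0.23


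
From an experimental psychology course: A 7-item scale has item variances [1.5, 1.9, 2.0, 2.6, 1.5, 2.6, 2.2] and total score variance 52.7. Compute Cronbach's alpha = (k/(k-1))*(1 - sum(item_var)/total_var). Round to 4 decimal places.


alpha = (k/(k-1)) * (1 - sum(s_i^2)/s_total^2)
sum(item variances) = 14.3
k/(k-1) = 7/6 = 1.166667
1 - 14.3/52.7 = 1 - 0.271347 = 0.728653
alpha = 1.166667 * 0.728653
= 0.8501


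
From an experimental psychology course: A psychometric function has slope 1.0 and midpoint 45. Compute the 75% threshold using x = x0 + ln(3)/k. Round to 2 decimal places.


At P = 0.75: 0.75 = 1/(1 + e^(-k*(x-x0)))
Solving: e^(-k*(x-x0)) = 1/3
x = x0 + ln(3)/k
ln(3) = 1.0986
x = 45 + 1.0986/1.0
= 45 + 1.0986
= 46.10


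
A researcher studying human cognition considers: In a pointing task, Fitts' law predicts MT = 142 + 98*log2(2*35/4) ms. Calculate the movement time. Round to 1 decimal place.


MT = 142 + 98 * log2(2*35/4)
2D/W = 17.5
log2(17.5) = 4.1293
MT = 142 + 98 * 4.1293
= 546.7 ms


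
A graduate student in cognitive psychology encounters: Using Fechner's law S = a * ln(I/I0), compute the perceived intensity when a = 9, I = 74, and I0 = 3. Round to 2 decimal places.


S = 9 * ln(74/3)
I/I0 = 24.666667
ln(24.666667) = 3.2055
S = 9 * 3.2055
= 28.85


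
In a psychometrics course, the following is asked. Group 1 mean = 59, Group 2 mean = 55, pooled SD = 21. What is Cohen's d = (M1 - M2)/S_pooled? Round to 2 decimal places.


Cohen's d = (M1 - M2) / S_pooled
= (59 - 55) / 21
= 4 / 21
= 0.19


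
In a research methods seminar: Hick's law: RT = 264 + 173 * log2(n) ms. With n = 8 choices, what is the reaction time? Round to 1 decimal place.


RT = 264 + 173 * log2(8)
log2(8) = 3.0
RT = 264 + 173 * 3.0
= 264 + 519.0
= 783.0 ms


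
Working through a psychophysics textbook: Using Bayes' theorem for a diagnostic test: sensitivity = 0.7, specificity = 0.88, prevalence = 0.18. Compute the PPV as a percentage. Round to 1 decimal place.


PPV = (sens * prev) / (sens * prev + (1-spec) * (1-prev))
Numerator = 0.7 * 0.18 = 0.126
P(positive and no disease) = (1 - spec) * (1 - prev) = (1 - 0.88) * (1 - 0.18) = 0.0984
Denominator = 0.126 + 0.0984 = 0.2244
PPV = 0.126 / 0.2244 = 0.561497
As percentage = 56.1


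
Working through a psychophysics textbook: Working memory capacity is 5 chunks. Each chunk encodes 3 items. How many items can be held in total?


Total items = chunks * items_per_chunk
= 5 * 3
= 15


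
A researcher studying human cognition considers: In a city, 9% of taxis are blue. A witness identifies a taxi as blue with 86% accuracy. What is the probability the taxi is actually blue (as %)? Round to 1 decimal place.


P(blue | says blue) = P(says blue | blue)*P(blue) / [P(says blue | blue)*P(blue) + P(says blue | not blue)*P(not blue)]
Numerator = 0.86 * 0.09 = 0.0774
False identification = 0.14 * 0.91 = 0.1274
P = 0.0774 / (0.0774 + 0.1274)
= 0.0774 / 0.2048
As percentage = 37.8


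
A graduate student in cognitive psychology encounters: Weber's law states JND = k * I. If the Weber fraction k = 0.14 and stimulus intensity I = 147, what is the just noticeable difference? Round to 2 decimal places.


JND = k * I
JND = 0.14 * 147
= 20.58


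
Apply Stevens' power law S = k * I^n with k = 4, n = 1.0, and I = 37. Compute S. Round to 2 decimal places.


S = 4 * 37^1.0
37^1.0 = 37.0
S = 4 * 37.0
= 148.00


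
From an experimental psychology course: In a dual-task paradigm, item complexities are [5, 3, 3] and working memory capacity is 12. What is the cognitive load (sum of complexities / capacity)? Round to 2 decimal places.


Total complexity = 5 + 3 + 3 = 11
Load = total / capacity = 11 / 12
= 0.92


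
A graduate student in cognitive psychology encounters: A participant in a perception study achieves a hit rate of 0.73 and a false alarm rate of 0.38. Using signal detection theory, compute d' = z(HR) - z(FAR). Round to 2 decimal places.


d' = z(HR) - z(FAR)
z(0.73) = 0.6128
z(0.38) = -0.3055
d' = 0.6128 - -0.3055
= 0.92


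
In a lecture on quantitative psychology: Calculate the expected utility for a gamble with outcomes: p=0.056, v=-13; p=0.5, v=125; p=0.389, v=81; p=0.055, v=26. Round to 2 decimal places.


EU = sum(p_i * v_i)
0.056 * -13 = -0.728
0.5 * 125 = 62.5
0.389 * 81 = 31.509
0.055 * 26 = 1.43
EU = -0.728 + 62.5 + 31.509 + 1.43
= 94.71


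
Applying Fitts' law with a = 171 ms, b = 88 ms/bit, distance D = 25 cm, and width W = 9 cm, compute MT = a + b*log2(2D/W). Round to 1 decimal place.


MT = 171 + 88 * log2(2*25/9)
2D/W = 5.555556
log2(5.555556) = 2.4739
MT = 171 + 88 * 2.4739
= 388.7 ms


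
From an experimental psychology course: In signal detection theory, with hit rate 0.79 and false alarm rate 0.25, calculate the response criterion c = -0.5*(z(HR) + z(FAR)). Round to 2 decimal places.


c = -0.5 * (z(HR) + z(FAR))
z(0.79) = 0.8064
z(0.25) = -0.6745
c = -0.5 * (0.8064 + -0.6745)
= -0.5 * 0.1319
= -0.07


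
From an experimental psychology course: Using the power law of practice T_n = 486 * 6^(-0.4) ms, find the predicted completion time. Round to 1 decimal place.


T_n = 486 * 6^(-0.4)
6^(-0.4) = 0.488359
T_n = 486 * 0.488359
= 237.3 ms


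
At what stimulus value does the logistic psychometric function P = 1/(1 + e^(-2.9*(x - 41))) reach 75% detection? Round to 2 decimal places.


At P = 0.75: 0.75 = 1/(1 + e^(-k*(x-x0)))
Solving: e^(-k*(x-x0)) = 1/3
x = x0 + ln(3)/k
ln(3) = 1.0986
x = 41 + 1.0986/2.9
= 41 + 0.3788
= 41.38


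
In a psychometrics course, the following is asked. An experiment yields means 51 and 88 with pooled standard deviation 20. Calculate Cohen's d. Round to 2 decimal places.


Cohen's d = (M1 - M2) / S_pooled
= (51 - 88) / 20
= -37 / 20
= -1.85


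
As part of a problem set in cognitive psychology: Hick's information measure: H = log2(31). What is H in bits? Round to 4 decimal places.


H = log2(n)
H = log2(31)
= 4.9542


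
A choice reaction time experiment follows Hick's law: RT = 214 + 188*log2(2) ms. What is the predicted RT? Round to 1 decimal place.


RT = 214 + 188 * log2(2)
log2(2) = 1.0
RT = 214 + 188 * 1.0
= 214 + 188.0
= 402.0 ms


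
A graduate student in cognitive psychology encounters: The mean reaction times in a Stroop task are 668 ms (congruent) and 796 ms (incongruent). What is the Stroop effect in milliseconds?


Stroop effect = RT(incongruent) - RT(congruent)
= 796 - 668
= 128 ms


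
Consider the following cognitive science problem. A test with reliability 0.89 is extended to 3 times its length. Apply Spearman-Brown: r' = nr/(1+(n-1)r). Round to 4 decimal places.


r_new = n*r / (1 + (n-1)*r)
Numerator = 3 * 0.89 = 2.67
Denominator = 1 + 2 * 0.89 = 2.78
r_new = 2.67 / 2.78
= 0.9604


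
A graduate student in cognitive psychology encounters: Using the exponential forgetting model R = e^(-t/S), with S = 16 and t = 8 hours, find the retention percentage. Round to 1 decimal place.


R = e^(-t/S)
-t/S = -8/16 = -0.5
R = e^(-0.5) = 0.606531
Percentage = 0.606531 * 100
= 60.7


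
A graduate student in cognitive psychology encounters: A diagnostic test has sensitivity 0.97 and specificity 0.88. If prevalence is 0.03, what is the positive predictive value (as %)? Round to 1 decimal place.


PPV = (sens * prev) / (sens * prev + (1-spec) * (1-prev))
Numerator = 0.97 * 0.03 = 0.0291
P(positive and no disease) = (1 - spec) * (1 - prev) = (1 - 0.88) * (1 - 0.03) = 0.1164
Denominator = 0.0291 + 0.1164 = 0.1455
PPV = 0.0291 / 0.1455 = 0.2
As percentage = 20.0


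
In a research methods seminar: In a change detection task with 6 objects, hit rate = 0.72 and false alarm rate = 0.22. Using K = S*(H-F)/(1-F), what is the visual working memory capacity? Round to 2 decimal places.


K = S * (H - F) / (1 - F)
H - F = 0.5
1 - F = 0.78
K = 6 * 0.5 / 0.78
= 3.85


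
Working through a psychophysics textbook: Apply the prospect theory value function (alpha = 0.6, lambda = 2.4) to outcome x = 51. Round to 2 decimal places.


Since x = 51 >= 0, use v(x) = x^0.6
51^0.6 = 10.5814
v(51) = 10.58


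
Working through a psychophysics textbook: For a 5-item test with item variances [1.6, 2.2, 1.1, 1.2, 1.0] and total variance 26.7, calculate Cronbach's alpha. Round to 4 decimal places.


alpha = (k/(k-1)) * (1 - sum(s_i^2)/s_total^2)
sum(item variances) = 7.1
k/(k-1) = 5/4 = 1.25
1 - 7.1/26.7 = 1 - 0.265918 = 0.734082
alpha = 1.25 * 0.734082
= 0.9176


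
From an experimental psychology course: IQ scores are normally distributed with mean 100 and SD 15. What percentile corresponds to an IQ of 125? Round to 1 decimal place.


z = (IQ - mean) / SD
z = (125 - 100) / 15 = 1.6667
Percentile = Phi(1.6667) * 100
Phi(1.6667) = 0.952213
= 95.2


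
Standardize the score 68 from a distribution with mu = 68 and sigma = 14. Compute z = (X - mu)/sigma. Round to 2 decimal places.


z = (X - mu) / sigma
= (68 - 68) / 14
= 0 / 14
= 0.00


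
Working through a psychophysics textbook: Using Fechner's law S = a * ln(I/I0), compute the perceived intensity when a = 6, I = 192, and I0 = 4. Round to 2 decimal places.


S = 6 * ln(192/4)
I/I0 = 48.0
ln(48.0) = 3.8712
S = 6 * 3.8712
= 23.23


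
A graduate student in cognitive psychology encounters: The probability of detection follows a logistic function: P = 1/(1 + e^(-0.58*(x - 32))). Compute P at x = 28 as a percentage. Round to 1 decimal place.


P(x) = 1/(1 + e^(-0.58*(28 - 32)))
Exponent = -0.58 * -4 = 2.32
e^(2.32) = 10.175674
P = 1/(1 + 10.175674) = 0.08948
Percentage = 8.9


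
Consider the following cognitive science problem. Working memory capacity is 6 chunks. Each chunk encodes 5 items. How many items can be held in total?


Total items = chunks * items_per_chunk
= 6 * 5
= 30


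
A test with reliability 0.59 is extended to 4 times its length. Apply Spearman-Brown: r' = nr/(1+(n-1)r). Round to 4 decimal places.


r_new = n*r / (1 + (n-1)*r)
Numerator = 4 * 0.59 = 2.36
Denominator = 1 + 3 * 0.59 = 2.77
r_new = 2.36 / 2.77
= 0.8520


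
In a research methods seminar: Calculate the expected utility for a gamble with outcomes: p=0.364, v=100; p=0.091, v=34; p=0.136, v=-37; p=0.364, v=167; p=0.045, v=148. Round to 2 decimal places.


EU = sum(p_i * v_i)
0.364 * 100 = 36.4
0.091 * 34 = 3.094
0.136 * -37 = -5.032
0.364 * 167 = 60.788
0.045 * 148 = 6.66
EU = 36.4 + 3.094 + -5.032 + 60.788 + 6.66
= 101.91


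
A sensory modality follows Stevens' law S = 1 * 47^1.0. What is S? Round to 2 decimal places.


S = 1 * 47^1.0
47^1.0 = 47.0
S = 1 * 47.0
= 47.00


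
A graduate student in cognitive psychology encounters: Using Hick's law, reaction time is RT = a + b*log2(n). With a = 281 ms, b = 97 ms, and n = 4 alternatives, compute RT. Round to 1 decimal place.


RT = 281 + 97 * log2(4)
log2(4) = 2.0
RT = 281 + 97 * 2.0
= 281 + 194.0
= 475.0 ms


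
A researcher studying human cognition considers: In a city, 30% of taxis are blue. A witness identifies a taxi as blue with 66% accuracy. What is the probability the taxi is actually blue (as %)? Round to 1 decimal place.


P(blue | says blue) = P(says blue | blue)*P(blue) / [P(says blue | blue)*P(blue) + P(says blue | not blue)*P(not blue)]
Numerator = 0.66 * 0.3 = 0.198
False identification = 0.34 * 0.7 = 0.238
P = 0.198 / (0.198 + 0.238)
= 0.198 / 0.436
As percentage = 45.4


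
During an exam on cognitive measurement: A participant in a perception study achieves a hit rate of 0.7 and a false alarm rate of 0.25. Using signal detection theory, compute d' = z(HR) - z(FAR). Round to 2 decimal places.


d' = z(HR) - z(FAR)
z(0.7) = 0.5244
z(0.25) = -0.6745
d' = 0.5244 - -0.6745
= 1.20


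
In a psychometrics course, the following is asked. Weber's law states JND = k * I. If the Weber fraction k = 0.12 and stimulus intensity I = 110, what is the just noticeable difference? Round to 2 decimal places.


JND = k * I
JND = 0.12 * 110
= 13.20


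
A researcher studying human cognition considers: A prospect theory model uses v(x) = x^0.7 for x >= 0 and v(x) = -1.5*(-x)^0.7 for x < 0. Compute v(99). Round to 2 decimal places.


Since x = 99 >= 0, use v(x) = x^0.7
99^0.7 = 24.9428
v(99) = 24.94


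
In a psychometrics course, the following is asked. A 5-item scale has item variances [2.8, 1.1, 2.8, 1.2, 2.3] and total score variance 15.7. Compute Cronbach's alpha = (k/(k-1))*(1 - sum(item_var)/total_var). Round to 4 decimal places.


alpha = (k/(k-1)) * (1 - sum(s_i^2)/s_total^2)
sum(item variances) = 10.2
k/(k-1) = 5/4 = 1.25
1 - 10.2/15.7 = 1 - 0.649682 = 0.350318
alpha = 1.25 * 0.350318
= 0.4379


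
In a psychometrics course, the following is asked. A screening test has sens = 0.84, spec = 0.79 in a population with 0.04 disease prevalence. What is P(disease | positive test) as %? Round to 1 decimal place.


PPV = (sens * prev) / (sens * prev + (1-spec) * (1-prev))
Numerator = 0.84 * 0.04 = 0.0336
P(positive and no disease) = (1 - spec) * (1 - prev) = (1 - 0.79) * (1 - 0.04) = 0.2016
Denominator = 0.0336 + 0.2016 = 0.2352
PPV = 0.0336 / 0.2352 = 0.142857
As percentage = 14.3


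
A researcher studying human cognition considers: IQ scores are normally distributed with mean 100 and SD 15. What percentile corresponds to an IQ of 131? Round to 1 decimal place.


z = (IQ - mean) / SD
z = (131 - 100) / 15 = 2.0667
Percentile = Phi(2.0667) * 100
Phi(2.0667) = 0.980619
= 98.1


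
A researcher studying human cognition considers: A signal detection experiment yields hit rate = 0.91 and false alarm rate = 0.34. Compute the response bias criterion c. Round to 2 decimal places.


c = -0.5 * (z(HR) + z(FAR))
z(0.91) = 1.3408
z(0.34) = -0.4125
c = -0.5 * (1.3408 + -0.4125)
= -0.5 * 0.9283
= -0.46


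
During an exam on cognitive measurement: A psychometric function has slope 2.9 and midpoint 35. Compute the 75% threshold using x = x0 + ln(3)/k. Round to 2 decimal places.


At P = 0.75: 0.75 = 1/(1 + e^(-k*(x-x0)))
Solving: e^(-k*(x-x0)) = 1/3
x = x0 + ln(3)/k
ln(3) = 1.0986
x = 35 + 1.0986/2.9
= 35 + 0.3788
= 35.38


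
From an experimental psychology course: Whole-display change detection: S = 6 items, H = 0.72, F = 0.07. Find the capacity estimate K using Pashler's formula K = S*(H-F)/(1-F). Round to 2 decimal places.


K = S * (H - F) / (1 - F)
H - F = 0.65
1 - F = 0.93
K = 6 * 0.65 / 0.93
= 4.19


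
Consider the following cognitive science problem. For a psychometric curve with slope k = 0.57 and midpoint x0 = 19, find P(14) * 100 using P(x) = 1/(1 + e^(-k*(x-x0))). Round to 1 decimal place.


P(x) = 1/(1 + e^(-0.57*(14 - 19)))
Exponent = -0.57 * -5 = 2.85
e^(2.85) = 17.287782
P = 1/(1 + 17.287782) = 0.054681
Percentage = 5.5


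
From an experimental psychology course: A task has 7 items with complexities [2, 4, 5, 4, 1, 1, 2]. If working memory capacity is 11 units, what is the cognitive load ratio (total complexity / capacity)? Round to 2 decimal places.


Total complexity = 2 + 4 + 5 + 4 + 1 + 1 + 2 = 19
Load = total / capacity = 19 / 11
= 1.73


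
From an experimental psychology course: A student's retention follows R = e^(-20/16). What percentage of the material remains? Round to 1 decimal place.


R = e^(-t/S)
-t/S = -20/16 = -1.25
R = e^(-1.25) = 0.286505
Percentage = 0.286505 * 100
= 28.7


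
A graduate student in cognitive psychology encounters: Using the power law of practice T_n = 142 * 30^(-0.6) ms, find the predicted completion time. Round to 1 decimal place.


T_n = 142 * 30^(-0.6)
30^(-0.6) = 0.129935
T_n = 142 * 0.129935
= 18.5 ms


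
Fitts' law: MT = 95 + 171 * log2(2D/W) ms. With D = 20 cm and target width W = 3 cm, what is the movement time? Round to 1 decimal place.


MT = 95 + 171 * log2(2*20/3)
2D/W = 13.333333
log2(13.333333) = 3.737
MT = 95 + 171 * 3.737
= 734.0 ms


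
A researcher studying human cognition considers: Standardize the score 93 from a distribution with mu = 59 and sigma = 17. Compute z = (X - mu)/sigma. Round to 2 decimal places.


z = (X - mu) / sigma
= (93 - 59) / 17
= 34 / 17
= 2.00


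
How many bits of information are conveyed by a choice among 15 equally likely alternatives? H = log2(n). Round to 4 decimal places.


H = log2(n)
H = log2(15)
= 3.9069


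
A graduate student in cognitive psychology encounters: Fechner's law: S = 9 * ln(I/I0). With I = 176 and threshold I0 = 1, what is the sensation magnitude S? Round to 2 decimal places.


S = 9 * ln(176/1)
I/I0 = 176.0
ln(176.0) = 5.1705
S = 9 * 5.1705
= 46.53


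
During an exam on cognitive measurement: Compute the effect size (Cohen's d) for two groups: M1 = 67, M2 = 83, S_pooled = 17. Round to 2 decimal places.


Cohen's d = (M1 - M2) / S_pooled
= (67 - 83) / 17
= -16 / 17
= -0.94


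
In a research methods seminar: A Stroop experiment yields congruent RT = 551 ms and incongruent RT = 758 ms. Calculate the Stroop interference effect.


Stroop effect = RT(incongruent) - RT(congruent)
= 758 - 551
= 207 ms


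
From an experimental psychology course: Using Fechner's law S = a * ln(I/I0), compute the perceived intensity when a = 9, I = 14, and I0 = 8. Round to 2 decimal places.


S = 9 * ln(14/8)
I/I0 = 1.75
ln(1.75) = 0.5596
S = 9 * 0.5596
= 5.04


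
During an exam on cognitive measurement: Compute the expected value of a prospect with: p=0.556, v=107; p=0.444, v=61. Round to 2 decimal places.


EU = sum(p_i * v_i)
0.556 * 107 = 59.492
0.444 * 61 = 27.084
EU = 59.492 + 27.084
= 86.58
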